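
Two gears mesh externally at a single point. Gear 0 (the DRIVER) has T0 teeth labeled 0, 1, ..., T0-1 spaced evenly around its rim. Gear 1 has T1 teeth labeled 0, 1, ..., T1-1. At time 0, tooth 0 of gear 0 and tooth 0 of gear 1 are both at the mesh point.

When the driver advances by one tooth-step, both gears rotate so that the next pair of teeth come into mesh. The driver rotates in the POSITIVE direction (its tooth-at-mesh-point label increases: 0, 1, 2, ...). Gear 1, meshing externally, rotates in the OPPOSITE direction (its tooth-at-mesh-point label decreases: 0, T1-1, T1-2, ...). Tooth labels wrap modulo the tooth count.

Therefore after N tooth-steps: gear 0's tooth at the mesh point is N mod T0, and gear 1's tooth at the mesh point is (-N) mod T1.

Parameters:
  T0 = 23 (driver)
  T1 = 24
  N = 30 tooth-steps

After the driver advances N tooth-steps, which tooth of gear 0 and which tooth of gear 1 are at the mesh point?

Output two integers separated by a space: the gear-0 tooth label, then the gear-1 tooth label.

Gear 0 (driver, T0=23): tooth at mesh = N mod T0
  30 = 1 * 23 + 7, so 30 mod 23 = 7
  gear 0 tooth = 7
Gear 1 (driven, T1=24): tooth at mesh = (-N) mod T1
  30 = 1 * 24 + 6, so 30 mod 24 = 6
  (-30) mod 24 = (-6) mod 24 = 24 - 6 = 18
Mesh after 30 steps: gear-0 tooth 7 meets gear-1 tooth 18

Answer: 7 18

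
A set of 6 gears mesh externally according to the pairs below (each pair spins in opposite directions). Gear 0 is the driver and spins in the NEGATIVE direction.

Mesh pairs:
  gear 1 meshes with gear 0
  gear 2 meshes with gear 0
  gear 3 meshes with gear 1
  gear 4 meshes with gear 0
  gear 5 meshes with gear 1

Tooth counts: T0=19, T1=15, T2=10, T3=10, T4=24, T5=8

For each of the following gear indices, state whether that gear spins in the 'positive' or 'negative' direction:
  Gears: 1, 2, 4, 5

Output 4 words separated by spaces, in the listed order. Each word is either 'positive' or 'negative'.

Answer: positive positive positive negative

Derivation:
Gear 0 (driver): negative (depth 0)
  gear 1: meshes with gear 0 -> depth 1 -> positive (opposite of gear 0)
  gear 2: meshes with gear 0 -> depth 1 -> positive (opposite of gear 0)
  gear 3: meshes with gear 1 -> depth 2 -> negative (opposite of gear 1)
  gear 4: meshes with gear 0 -> depth 1 -> positive (opposite of gear 0)
  gear 5: meshes with gear 1 -> depth 2 -> negative (opposite of gear 1)
Queried indices 1, 2, 4, 5 -> positive, positive, positive, negative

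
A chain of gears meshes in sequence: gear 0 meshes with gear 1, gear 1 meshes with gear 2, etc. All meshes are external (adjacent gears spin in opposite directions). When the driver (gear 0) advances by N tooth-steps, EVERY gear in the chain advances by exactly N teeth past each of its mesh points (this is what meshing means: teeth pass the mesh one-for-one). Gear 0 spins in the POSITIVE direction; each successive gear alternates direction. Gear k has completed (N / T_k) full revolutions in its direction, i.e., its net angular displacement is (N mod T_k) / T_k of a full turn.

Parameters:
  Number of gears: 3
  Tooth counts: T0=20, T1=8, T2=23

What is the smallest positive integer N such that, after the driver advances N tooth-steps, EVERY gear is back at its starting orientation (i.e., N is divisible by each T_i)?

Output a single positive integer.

Answer: 920

Derivation:
Gear k returns to start when N is a multiple of T_k.
All gears at start simultaneously when N is a common multiple of [20, 8, 23]; the smallest such N is lcm(20, 8, 23).
Start: lcm = T0 = 20
Fold in T1=8: gcd(20, 8) = 4; lcm(20, 8) = 20 * 8 / 4 = 160 / 4 = 40
Fold in T2=23: gcd(40, 23) = 1; lcm(40, 23) = 40 * 23 / 1 = 920 / 1 = 920
Full cycle length = 920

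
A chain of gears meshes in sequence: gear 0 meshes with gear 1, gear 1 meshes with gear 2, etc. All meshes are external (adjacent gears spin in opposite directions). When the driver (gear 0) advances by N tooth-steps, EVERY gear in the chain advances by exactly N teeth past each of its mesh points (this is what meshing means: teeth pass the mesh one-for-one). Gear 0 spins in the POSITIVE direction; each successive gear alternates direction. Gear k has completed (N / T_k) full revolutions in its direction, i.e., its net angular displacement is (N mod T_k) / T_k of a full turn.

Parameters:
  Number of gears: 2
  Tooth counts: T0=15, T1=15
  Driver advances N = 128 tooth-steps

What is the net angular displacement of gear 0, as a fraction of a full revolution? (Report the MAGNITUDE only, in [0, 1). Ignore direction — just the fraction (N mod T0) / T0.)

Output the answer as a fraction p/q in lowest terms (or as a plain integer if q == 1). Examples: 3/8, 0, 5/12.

Chain of 2 gears, tooth counts: [15, 15]
  gear 0: T0=15, direction=positive, advance = 128 mod 15 = 8 teeth = 8/15 turn
  gear 1: T1=15, direction=negative, advance = 128 mod 15 = 8 teeth = 8/15 turn
Gear 0: 128 mod 15 = 8
Fraction = 8 / 15 = 8/15 (gcd(8,15)=1) = 8/15

Answer: 8/15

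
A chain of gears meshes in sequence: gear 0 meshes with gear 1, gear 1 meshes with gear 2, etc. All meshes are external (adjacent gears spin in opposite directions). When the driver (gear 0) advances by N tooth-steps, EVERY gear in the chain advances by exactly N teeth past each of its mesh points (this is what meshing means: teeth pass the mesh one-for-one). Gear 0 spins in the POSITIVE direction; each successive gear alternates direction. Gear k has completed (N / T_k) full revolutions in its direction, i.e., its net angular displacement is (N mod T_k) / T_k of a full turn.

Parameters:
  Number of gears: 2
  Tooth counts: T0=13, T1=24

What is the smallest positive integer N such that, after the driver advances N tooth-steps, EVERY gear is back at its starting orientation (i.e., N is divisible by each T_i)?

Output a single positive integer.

Answer: 312

Derivation:
Gear k returns to start when N is a multiple of T_k.
All gears at start simultaneously when N is a common multiple of [13, 24]; the smallest such N is lcm(13, 24).
Start: lcm = T0 = 13
Fold in T1=24: gcd(13, 24) = 1; lcm(13, 24) = 13 * 24 / 1 = 312 / 1 = 312
Full cycle length = 312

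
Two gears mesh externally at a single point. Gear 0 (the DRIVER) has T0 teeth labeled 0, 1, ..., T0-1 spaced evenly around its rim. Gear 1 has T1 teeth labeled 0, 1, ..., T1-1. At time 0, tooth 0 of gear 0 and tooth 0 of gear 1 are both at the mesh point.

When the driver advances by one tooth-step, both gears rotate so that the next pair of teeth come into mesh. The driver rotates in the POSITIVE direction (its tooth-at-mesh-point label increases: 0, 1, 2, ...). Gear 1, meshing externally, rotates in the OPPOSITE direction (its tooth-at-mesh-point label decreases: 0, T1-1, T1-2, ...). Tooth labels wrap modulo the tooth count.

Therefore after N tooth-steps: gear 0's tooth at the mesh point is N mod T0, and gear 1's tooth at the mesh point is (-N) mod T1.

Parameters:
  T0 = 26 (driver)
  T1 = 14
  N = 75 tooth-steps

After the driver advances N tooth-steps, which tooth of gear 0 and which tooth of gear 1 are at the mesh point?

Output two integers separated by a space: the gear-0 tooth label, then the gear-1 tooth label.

Gear 0 (driver, T0=26): tooth at mesh = N mod T0
  75 = 2 * 26 + 23, so 75 mod 26 = 23
  gear 0 tooth = 23
Gear 1 (driven, T1=14): tooth at mesh = (-N) mod T1
  75 = 5 * 14 + 5, so 75 mod 14 = 5
  (-75) mod 14 = (-5) mod 14 = 14 - 5 = 9
Mesh after 75 steps: gear-0 tooth 23 meets gear-1 tooth 9

Answer: 23 9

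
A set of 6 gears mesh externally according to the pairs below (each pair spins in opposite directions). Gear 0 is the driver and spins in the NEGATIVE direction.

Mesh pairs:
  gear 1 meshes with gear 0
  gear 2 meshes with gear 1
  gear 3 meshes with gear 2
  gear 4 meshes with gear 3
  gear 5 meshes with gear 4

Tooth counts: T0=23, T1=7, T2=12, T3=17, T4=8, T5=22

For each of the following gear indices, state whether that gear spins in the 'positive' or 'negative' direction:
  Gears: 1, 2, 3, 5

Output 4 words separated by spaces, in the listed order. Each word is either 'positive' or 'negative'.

Answer: positive negative positive positive

Derivation:
Gear 0 (driver): negative (depth 0)
  gear 1: meshes with gear 0 -> depth 1 -> positive (opposite of gear 0)
  gear 2: meshes with gear 1 -> depth 2 -> negative (opposite of gear 1)
  gear 3: meshes with gear 2 -> depth 3 -> positive (opposite of gear 2)
  gear 4: meshes with gear 3 -> depth 4 -> negative (opposite of gear 3)
  gear 5: meshes with gear 4 -> depth 5 -> positive (opposite of gear 4)
Queried indices 1, 2, 3, 5 -> positive, negative, positive, positive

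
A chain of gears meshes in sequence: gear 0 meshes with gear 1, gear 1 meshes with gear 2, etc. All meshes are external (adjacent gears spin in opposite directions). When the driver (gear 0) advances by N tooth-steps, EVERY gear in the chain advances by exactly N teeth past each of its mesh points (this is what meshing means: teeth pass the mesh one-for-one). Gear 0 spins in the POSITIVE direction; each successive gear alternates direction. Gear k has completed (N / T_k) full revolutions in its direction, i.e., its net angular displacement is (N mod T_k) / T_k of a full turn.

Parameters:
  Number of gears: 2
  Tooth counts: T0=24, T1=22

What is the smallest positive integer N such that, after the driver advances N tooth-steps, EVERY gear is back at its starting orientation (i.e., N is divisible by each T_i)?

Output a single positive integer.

Answer: 264

Derivation:
Gear k returns to start when N is a multiple of T_k.
All gears at start simultaneously when N is a common multiple of [24, 22]; the smallest such N is lcm(24, 22).
Start: lcm = T0 = 24
Fold in T1=22: gcd(24, 22) = 2; lcm(24, 22) = 24 * 22 / 2 = 528 / 2 = 264
Full cycle length = 264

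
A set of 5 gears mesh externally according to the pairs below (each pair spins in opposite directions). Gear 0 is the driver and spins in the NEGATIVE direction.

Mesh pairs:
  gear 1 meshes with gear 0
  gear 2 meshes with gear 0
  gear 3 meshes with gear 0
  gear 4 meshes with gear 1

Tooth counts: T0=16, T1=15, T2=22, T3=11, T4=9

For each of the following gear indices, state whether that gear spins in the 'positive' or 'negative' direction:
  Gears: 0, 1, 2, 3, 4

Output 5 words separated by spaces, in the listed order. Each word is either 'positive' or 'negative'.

Gear 0 (driver): negative (depth 0)
  gear 1: meshes with gear 0 -> depth 1 -> positive (opposite of gear 0)
  gear 2: meshes with gear 0 -> depth 1 -> positive (opposite of gear 0)
  gear 3: meshes with gear 0 -> depth 1 -> positive (opposite of gear 0)
  gear 4: meshes with gear 1 -> depth 2 -> negative (opposite of gear 1)
Queried indices 0, 1, 2, 3, 4 -> negative, positive, positive, positive, negative

Answer: negative positive positive positive negative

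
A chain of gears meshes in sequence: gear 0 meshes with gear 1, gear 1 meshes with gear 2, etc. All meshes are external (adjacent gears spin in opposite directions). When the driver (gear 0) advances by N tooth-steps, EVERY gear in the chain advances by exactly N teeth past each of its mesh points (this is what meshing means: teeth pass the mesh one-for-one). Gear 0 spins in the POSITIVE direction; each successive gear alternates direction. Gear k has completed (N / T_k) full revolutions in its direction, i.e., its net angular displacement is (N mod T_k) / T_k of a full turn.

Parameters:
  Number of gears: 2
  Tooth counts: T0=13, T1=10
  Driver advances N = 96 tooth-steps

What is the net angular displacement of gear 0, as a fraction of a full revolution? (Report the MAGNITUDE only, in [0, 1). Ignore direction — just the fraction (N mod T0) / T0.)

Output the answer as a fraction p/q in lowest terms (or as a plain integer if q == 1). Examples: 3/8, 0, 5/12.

Chain of 2 gears, tooth counts: [13, 10]
  gear 0: T0=13, direction=positive, advance = 96 mod 13 = 5 teeth = 5/13 turn
  gear 1: T1=10, direction=negative, advance = 96 mod 10 = 6 teeth = 6/10 turn
Gear 0: 96 mod 13 = 5
Fraction = 5 / 13 = 5/13 (gcd(5,13)=1) = 5/13

Answer: 5/13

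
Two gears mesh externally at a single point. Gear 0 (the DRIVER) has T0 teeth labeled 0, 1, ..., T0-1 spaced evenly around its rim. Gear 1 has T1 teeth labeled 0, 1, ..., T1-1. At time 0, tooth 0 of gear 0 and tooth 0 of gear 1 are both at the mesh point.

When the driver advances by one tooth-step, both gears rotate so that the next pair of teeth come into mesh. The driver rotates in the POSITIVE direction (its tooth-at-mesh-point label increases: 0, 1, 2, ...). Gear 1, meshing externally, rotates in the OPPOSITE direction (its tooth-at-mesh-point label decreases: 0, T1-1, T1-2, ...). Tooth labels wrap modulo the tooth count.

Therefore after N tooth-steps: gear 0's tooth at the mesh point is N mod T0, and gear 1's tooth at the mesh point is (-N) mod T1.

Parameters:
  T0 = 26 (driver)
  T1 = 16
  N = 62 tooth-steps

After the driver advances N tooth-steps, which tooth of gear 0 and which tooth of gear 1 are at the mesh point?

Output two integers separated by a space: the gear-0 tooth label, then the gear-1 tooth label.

Gear 0 (driver, T0=26): tooth at mesh = N mod T0
  62 = 2 * 26 + 10, so 62 mod 26 = 10
  gear 0 tooth = 10
Gear 1 (driven, T1=16): tooth at mesh = (-N) mod T1
  62 = 3 * 16 + 14, so 62 mod 16 = 14
  (-62) mod 16 = (-14) mod 16 = 16 - 14 = 2
Mesh after 62 steps: gear-0 tooth 10 meets gear-1 tooth 2

Answer: 10 2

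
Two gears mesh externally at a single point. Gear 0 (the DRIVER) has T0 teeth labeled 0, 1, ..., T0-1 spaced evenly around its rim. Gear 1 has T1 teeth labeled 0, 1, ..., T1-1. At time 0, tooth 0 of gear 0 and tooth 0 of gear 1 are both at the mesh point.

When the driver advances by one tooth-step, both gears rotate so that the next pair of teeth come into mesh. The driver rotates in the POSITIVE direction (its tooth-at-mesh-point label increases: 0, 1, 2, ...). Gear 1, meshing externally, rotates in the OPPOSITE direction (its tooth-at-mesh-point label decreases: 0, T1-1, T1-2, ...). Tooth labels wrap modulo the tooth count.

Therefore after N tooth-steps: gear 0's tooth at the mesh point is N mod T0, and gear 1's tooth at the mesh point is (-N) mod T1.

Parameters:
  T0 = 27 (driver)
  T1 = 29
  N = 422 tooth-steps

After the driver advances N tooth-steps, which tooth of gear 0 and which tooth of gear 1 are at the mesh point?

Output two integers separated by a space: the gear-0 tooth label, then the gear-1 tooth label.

Answer: 17 13

Derivation:
Gear 0 (driver, T0=27): tooth at mesh = N mod T0
  422 = 15 * 27 + 17, so 422 mod 27 = 17
  gear 0 tooth = 17
Gear 1 (driven, T1=29): tooth at mesh = (-N) mod T1
  422 = 14 * 29 + 16, so 422 mod 29 = 16
  (-422) mod 29 = (-16) mod 29 = 29 - 16 = 13
Mesh after 422 steps: gear-0 tooth 17 meets gear-1 tooth 13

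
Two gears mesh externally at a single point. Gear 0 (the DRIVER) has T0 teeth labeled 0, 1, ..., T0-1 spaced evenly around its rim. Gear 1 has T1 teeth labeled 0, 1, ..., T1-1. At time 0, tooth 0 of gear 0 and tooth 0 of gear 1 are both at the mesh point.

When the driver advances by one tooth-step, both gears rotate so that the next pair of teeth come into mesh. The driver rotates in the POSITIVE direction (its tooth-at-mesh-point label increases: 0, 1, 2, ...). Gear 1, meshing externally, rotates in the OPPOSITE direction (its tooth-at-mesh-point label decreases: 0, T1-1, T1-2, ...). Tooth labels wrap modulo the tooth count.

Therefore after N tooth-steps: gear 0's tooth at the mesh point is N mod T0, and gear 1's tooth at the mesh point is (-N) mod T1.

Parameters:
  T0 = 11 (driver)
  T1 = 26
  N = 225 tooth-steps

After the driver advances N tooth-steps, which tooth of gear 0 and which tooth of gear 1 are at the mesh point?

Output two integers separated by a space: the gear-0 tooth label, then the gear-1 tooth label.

Gear 0 (driver, T0=11): tooth at mesh = N mod T0
  225 = 20 * 11 + 5, so 225 mod 11 = 5
  gear 0 tooth = 5
Gear 1 (driven, T1=26): tooth at mesh = (-N) mod T1
  225 = 8 * 26 + 17, so 225 mod 26 = 17
  (-225) mod 26 = (-17) mod 26 = 26 - 17 = 9
Mesh after 225 steps: gear-0 tooth 5 meets gear-1 tooth 9

Answer: 5 9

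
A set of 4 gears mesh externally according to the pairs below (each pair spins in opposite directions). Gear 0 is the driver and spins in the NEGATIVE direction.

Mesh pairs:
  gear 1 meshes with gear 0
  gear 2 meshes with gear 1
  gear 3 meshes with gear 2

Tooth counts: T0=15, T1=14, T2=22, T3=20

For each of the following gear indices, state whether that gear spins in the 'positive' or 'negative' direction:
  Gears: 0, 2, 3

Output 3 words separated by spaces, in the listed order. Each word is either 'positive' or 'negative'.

Answer: negative negative positive

Derivation:
Gear 0 (driver): negative (depth 0)
  gear 1: meshes with gear 0 -> depth 1 -> positive (opposite of gear 0)
  gear 2: meshes with gear 1 -> depth 2 -> negative (opposite of gear 1)
  gear 3: meshes with gear 2 -> depth 3 -> positive (opposite of gear 2)
Queried indices 0, 2, 3 -> negative, negative, positive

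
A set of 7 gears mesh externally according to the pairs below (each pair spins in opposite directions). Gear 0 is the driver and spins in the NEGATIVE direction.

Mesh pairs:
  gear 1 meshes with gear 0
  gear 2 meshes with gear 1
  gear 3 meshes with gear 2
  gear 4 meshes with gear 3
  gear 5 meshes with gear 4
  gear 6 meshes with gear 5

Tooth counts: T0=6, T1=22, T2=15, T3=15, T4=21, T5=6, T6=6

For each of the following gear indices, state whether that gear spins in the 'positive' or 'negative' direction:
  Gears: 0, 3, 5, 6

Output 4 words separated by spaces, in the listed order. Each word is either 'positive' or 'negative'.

Gear 0 (driver): negative (depth 0)
  gear 1: meshes with gear 0 -> depth 1 -> positive (opposite of gear 0)
  gear 2: meshes with gear 1 -> depth 2 -> negative (opposite of gear 1)
  gear 3: meshes with gear 2 -> depth 3 -> positive (opposite of gear 2)
  gear 4: meshes with gear 3 -> depth 4 -> negative (opposite of gear 3)
  gear 5: meshes with gear 4 -> depth 5 -> positive (opposite of gear 4)
  gear 6: meshes with gear 5 -> depth 6 -> negative (opposite of gear 5)
Queried indices 0, 3, 5, 6 -> negative, positive, positive, negative

Answer: negative positive positive negative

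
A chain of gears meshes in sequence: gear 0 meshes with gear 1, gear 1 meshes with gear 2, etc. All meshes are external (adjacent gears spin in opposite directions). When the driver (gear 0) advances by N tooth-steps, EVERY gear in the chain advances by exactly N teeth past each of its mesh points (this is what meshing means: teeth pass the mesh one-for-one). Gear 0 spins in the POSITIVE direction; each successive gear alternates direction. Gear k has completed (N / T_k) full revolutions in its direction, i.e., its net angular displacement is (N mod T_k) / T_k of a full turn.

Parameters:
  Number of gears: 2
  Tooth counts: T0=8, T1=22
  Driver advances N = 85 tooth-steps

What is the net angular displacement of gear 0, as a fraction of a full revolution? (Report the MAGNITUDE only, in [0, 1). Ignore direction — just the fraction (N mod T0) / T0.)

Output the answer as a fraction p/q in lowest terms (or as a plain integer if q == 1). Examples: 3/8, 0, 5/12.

Chain of 2 gears, tooth counts: [8, 22]
  gear 0: T0=8, direction=positive, advance = 85 mod 8 = 5 teeth = 5/8 turn
  gear 1: T1=22, direction=negative, advance = 85 mod 22 = 19 teeth = 19/22 turn
Gear 0: 85 mod 8 = 5
Fraction = 5 / 8 = 5/8 (gcd(5,8)=1) = 5/8

Answer: 5/8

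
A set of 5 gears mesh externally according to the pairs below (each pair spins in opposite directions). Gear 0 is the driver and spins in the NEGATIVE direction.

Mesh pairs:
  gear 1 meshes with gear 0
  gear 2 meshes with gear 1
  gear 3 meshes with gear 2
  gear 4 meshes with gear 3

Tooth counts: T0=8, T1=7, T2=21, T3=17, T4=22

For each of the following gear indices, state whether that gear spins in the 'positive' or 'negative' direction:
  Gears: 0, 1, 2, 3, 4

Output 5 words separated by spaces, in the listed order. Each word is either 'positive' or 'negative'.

Gear 0 (driver): negative (depth 0)
  gear 1: meshes with gear 0 -> depth 1 -> positive (opposite of gear 0)
  gear 2: meshes with gear 1 -> depth 2 -> negative (opposite of gear 1)
  gear 3: meshes with gear 2 -> depth 3 -> positive (opposite of gear 2)
  gear 4: meshes with gear 3 -> depth 4 -> negative (opposite of gear 3)
Queried indices 0, 1, 2, 3, 4 -> negative, positive, negative, positive, negative

Answer: negative positive negative positive negative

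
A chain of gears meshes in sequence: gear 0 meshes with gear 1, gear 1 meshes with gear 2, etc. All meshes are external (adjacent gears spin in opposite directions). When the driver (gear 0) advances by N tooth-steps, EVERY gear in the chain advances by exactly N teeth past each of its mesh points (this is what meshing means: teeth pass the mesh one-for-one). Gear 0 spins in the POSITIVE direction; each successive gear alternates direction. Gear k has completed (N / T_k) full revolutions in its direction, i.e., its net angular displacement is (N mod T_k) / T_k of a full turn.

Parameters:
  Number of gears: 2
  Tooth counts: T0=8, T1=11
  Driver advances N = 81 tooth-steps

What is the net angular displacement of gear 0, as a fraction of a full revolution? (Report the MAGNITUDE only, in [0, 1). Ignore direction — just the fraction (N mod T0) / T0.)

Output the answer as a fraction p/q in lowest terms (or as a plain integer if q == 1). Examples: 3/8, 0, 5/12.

Chain of 2 gears, tooth counts: [8, 11]
  gear 0: T0=8, direction=positive, advance = 81 mod 8 = 1 teeth = 1/8 turn
  gear 1: T1=11, direction=negative, advance = 81 mod 11 = 4 teeth = 4/11 turn
Gear 0: 81 mod 8 = 1
Fraction = 1 / 8 = 1/8 (gcd(1,8)=1) = 1/8

Answer: 1/8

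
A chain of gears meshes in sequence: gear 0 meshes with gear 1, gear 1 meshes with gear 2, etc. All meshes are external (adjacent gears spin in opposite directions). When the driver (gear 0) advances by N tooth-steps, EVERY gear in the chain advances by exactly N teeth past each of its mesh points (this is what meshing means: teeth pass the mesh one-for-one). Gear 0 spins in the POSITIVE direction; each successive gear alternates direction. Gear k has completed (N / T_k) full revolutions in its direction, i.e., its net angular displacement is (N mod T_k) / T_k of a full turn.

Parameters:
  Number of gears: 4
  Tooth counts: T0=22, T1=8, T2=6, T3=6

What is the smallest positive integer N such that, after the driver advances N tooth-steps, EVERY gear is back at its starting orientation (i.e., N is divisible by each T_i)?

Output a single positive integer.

Answer: 264

Derivation:
Gear k returns to start when N is a multiple of T_k.
All gears at start simultaneously when N is a common multiple of [22, 8, 6, 6]; the smallest such N is lcm(22, 8, 6, 6).
Start: lcm = T0 = 22
Fold in T1=8: gcd(22, 8) = 2; lcm(22, 8) = 22 * 8 / 2 = 176 / 2 = 88
Fold in T2=6: gcd(88, 6) = 2; lcm(88, 6) = 88 * 6 / 2 = 528 / 2 = 264
Fold in T3=6: gcd(264, 6) = 6; lcm(264, 6) = 264 * 6 / 6 = 1584 / 6 = 264
Full cycle length = 264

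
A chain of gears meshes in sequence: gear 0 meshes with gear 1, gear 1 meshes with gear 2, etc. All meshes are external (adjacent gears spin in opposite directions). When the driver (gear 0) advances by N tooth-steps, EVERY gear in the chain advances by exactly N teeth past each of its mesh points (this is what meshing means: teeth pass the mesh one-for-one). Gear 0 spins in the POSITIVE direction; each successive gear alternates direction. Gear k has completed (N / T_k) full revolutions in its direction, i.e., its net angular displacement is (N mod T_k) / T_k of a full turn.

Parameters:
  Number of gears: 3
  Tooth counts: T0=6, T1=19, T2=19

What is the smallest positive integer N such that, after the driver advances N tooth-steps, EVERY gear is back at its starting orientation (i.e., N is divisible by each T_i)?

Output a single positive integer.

Answer: 114

Derivation:
Gear k returns to start when N is a multiple of T_k.
All gears at start simultaneously when N is a common multiple of [6, 19, 19]; the smallest such N is lcm(6, 19, 19).
Start: lcm = T0 = 6
Fold in T1=19: gcd(6, 19) = 1; lcm(6, 19) = 6 * 19 / 1 = 114 / 1 = 114
Fold in T2=19: gcd(114, 19) = 19; lcm(114, 19) = 114 * 19 / 19 = 2166 / 19 = 114
Full cycle length = 114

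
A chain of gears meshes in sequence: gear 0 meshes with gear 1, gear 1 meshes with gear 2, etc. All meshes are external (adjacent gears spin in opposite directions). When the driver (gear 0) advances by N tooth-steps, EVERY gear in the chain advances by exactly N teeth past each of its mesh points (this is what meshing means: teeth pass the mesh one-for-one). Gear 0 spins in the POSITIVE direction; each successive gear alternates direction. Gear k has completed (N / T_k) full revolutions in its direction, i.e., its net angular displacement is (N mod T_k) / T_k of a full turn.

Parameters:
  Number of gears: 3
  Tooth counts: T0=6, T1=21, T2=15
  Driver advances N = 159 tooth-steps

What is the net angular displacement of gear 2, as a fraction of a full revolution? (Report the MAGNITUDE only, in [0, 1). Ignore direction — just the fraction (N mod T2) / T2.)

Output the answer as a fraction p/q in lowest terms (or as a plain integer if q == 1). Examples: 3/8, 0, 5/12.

Answer: 3/5

Derivation:
Chain of 3 gears, tooth counts: [6, 21, 15]
  gear 0: T0=6, direction=positive, advance = 159 mod 6 = 3 teeth = 3/6 turn
  gear 1: T1=21, direction=negative, advance = 159 mod 21 = 12 teeth = 12/21 turn
  gear 2: T2=15, direction=positive, advance = 159 mod 15 = 9 teeth = 9/15 turn
Gear 2: 159 mod 15 = 9
Fraction = 9 / 15 = 3/5 (gcd(9,15)=3) = 3/5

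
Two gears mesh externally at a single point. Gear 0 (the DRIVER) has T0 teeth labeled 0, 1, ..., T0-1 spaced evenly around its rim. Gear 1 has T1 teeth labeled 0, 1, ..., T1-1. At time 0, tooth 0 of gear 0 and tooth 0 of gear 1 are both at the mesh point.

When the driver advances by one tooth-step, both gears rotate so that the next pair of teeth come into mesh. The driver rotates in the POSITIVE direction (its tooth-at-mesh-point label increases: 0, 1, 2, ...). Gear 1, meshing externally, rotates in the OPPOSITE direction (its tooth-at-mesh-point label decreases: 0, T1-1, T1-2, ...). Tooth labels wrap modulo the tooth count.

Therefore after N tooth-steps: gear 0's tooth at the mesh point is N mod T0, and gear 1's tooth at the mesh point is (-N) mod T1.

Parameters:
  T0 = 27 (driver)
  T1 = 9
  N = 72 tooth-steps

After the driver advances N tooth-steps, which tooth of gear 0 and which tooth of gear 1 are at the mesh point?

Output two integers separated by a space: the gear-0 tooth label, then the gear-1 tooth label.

Answer: 18 0

Derivation:
Gear 0 (driver, T0=27): tooth at mesh = N mod T0
  72 = 2 * 27 + 18, so 72 mod 27 = 18
  gear 0 tooth = 18
Gear 1 (driven, T1=9): tooth at mesh = (-N) mod T1
  72 = 8 * 9 + 0, so 72 mod 9 = 0
  (-72) mod 9 = 0
Mesh after 72 steps: gear-0 tooth 18 meets gear-1 tooth 0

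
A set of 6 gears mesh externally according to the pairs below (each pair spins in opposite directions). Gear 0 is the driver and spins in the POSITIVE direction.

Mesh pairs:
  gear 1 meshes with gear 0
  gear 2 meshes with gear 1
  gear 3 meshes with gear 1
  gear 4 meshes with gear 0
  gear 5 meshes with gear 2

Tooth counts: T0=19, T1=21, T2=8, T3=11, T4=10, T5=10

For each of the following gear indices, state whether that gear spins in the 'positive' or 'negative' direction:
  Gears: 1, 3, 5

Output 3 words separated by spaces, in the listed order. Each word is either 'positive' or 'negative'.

Gear 0 (driver): positive (depth 0)
  gear 1: meshes with gear 0 -> depth 1 -> negative (opposite of gear 0)
  gear 2: meshes with gear 1 -> depth 2 -> positive (opposite of gear 1)
  gear 3: meshes with gear 1 -> depth 2 -> positive (opposite of gear 1)
  gear 4: meshes with gear 0 -> depth 1 -> negative (opposite of gear 0)
  gear 5: meshes with gear 2 -> depth 3 -> negative (opposite of gear 2)
Queried indices 1, 3, 5 -> negative, positive, negative

Answer: negative positive negative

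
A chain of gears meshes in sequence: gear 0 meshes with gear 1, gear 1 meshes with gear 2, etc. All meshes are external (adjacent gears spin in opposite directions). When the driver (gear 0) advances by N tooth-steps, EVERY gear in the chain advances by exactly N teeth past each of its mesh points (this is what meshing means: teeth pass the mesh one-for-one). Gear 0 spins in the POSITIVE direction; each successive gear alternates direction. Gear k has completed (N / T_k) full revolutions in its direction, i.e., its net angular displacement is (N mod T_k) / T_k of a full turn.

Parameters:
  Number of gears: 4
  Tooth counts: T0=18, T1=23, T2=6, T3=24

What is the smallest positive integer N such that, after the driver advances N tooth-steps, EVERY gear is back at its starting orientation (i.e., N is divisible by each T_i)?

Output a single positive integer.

Answer: 1656

Derivation:
Gear k returns to start when N is a multiple of T_k.
All gears at start simultaneously when N is a common multiple of [18, 23, 6, 24]; the smallest such N is lcm(18, 23, 6, 24).
Start: lcm = T0 = 18
Fold in T1=23: gcd(18, 23) = 1; lcm(18, 23) = 18 * 23 / 1 = 414 / 1 = 414
Fold in T2=6: gcd(414, 6) = 6; lcm(414, 6) = 414 * 6 / 6 = 2484 / 6 = 414
Fold in T3=24: gcd(414, 24) = 6; lcm(414, 24) = 414 * 24 / 6 = 9936 / 6 = 1656
Full cycle length = 1656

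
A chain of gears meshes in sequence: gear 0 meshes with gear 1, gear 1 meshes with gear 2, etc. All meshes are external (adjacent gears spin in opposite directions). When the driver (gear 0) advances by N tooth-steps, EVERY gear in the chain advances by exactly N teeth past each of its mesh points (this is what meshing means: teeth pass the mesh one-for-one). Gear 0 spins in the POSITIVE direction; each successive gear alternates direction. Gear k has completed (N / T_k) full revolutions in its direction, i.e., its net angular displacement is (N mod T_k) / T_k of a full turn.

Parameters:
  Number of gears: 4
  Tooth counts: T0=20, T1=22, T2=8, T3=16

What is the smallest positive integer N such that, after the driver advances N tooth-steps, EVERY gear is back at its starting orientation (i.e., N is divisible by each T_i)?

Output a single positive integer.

Answer: 880

Derivation:
Gear k returns to start when N is a multiple of T_k.
All gears at start simultaneously when N is a common multiple of [20, 22, 8, 16]; the smallest such N is lcm(20, 22, 8, 16).
Start: lcm = T0 = 20
Fold in T1=22: gcd(20, 22) = 2; lcm(20, 22) = 20 * 22 / 2 = 440 / 2 = 220
Fold in T2=8: gcd(220, 8) = 4; lcm(220, 8) = 220 * 8 / 4 = 1760 / 4 = 440
Fold in T3=16: gcd(440, 16) = 8; lcm(440, 16) = 440 * 16 / 8 = 7040 / 8 = 880
Full cycle length = 880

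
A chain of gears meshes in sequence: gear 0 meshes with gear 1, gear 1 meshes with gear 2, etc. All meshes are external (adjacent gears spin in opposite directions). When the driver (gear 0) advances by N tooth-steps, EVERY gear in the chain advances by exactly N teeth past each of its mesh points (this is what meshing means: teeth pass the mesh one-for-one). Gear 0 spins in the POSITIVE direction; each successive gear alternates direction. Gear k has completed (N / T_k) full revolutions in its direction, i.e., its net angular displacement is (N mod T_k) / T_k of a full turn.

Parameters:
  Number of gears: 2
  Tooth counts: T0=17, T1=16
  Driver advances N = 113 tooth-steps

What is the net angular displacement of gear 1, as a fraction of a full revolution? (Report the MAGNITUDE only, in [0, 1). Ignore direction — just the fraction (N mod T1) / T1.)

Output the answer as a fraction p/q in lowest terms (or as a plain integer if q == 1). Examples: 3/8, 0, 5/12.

Answer: 1/16

Derivation:
Chain of 2 gears, tooth counts: [17, 16]
  gear 0: T0=17, direction=positive, advance = 113 mod 17 = 11 teeth = 11/17 turn
  gear 1: T1=16, direction=negative, advance = 113 mod 16 = 1 teeth = 1/16 turn
Gear 1: 113 mod 16 = 1
Fraction = 1 / 16 = 1/16 (gcd(1,16)=1) = 1/16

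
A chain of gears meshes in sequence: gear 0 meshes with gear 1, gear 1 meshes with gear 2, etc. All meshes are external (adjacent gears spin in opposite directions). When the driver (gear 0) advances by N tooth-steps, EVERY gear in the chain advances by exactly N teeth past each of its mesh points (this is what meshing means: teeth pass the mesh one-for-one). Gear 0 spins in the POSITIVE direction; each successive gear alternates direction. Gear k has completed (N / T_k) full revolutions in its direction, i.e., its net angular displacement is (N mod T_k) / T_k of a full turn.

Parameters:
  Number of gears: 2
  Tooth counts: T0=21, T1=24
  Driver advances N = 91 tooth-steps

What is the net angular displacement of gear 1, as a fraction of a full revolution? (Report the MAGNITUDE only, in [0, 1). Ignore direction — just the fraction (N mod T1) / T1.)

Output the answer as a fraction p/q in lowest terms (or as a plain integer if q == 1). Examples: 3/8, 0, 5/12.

Answer: 19/24

Derivation:
Chain of 2 gears, tooth counts: [21, 24]
  gear 0: T0=21, direction=positive, advance = 91 mod 21 = 7 teeth = 7/21 turn
  gear 1: T1=24, direction=negative, advance = 91 mod 24 = 19 teeth = 19/24 turn
Gear 1: 91 mod 24 = 19
Fraction = 19 / 24 = 19/24 (gcd(19,24)=1) = 19/24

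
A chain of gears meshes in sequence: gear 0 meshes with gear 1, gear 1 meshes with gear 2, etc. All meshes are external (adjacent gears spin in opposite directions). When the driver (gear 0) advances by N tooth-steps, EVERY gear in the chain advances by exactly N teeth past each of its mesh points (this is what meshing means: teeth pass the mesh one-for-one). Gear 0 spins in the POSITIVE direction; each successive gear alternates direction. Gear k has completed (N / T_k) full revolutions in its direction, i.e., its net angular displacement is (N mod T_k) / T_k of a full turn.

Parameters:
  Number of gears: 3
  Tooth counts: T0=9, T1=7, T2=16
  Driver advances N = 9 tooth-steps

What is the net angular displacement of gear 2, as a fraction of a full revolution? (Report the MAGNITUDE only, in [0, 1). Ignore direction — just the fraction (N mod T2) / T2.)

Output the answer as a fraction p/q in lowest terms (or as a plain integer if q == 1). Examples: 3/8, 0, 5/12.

Chain of 3 gears, tooth counts: [9, 7, 16]
  gear 0: T0=9, direction=positive, advance = 9 mod 9 = 0 teeth = 0/9 turn
  gear 1: T1=7, direction=negative, advance = 9 mod 7 = 2 teeth = 2/7 turn
  gear 2: T2=16, direction=positive, advance = 9 mod 16 = 9 teeth = 9/16 turn
Gear 2: 9 mod 16 = 9
Fraction = 9 / 16 = 9/16 (gcd(9,16)=1) = 9/16

Answer: 9/16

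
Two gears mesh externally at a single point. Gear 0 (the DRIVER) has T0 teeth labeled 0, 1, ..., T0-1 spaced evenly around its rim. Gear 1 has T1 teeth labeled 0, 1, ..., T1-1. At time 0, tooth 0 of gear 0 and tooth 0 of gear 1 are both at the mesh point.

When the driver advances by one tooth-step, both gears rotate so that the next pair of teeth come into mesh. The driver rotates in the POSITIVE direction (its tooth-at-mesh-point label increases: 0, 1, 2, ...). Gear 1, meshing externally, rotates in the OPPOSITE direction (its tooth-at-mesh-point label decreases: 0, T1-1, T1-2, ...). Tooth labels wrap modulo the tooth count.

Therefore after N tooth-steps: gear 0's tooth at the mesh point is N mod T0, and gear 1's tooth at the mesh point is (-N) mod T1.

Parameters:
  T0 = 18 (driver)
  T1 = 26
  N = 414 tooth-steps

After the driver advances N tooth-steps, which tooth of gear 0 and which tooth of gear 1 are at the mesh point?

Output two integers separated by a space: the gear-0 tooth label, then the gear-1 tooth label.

Gear 0 (driver, T0=18): tooth at mesh = N mod T0
  414 = 23 * 18 + 0, so 414 mod 18 = 0
  gear 0 tooth = 0
Gear 1 (driven, T1=26): tooth at mesh = (-N) mod T1
  414 = 15 * 26 + 24, so 414 mod 26 = 24
  (-414) mod 26 = (-24) mod 26 = 26 - 24 = 2
Mesh after 414 steps: gear-0 tooth 0 meets gear-1 tooth 2

Answer: 0 2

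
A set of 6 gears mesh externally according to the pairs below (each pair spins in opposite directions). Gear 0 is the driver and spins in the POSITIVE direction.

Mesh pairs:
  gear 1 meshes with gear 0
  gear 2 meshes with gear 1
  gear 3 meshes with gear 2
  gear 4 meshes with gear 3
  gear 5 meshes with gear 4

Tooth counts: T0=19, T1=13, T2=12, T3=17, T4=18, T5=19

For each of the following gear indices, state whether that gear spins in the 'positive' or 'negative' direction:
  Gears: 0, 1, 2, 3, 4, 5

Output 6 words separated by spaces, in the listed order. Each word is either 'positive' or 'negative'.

Gear 0 (driver): positive (depth 0)
  gear 1: meshes with gear 0 -> depth 1 -> negative (opposite of gear 0)
  gear 2: meshes with gear 1 -> depth 2 -> positive (opposite of gear 1)
  gear 3: meshes with gear 2 -> depth 3 -> negative (opposite of gear 2)
  gear 4: meshes with gear 3 -> depth 4 -> positive (opposite of gear 3)
  gear 5: meshes with gear 4 -> depth 5 -> negative (opposite of gear 4)
Queried indices 0, 1, 2, 3, 4, 5 -> positive, negative, positive, negative, positive, negative

Answer: positive negative positive negative positive negative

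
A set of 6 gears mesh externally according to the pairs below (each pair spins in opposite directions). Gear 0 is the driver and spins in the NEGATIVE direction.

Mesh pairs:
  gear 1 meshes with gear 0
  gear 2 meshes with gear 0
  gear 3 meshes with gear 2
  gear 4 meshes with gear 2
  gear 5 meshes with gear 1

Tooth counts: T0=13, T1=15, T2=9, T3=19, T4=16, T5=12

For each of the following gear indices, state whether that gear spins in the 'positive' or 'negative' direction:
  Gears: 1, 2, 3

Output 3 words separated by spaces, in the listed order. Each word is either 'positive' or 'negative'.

Gear 0 (driver): negative (depth 0)
  gear 1: meshes with gear 0 -> depth 1 -> positive (opposite of gear 0)
  gear 2: meshes with gear 0 -> depth 1 -> positive (opposite of gear 0)
  gear 3: meshes with gear 2 -> depth 2 -> negative (opposite of gear 2)
  gear 4: meshes with gear 2 -> depth 2 -> negative (opposite of gear 2)
  gear 5: meshes with gear 1 -> depth 2 -> negative (opposite of gear 1)
Queried indices 1, 2, 3 -> positive, positive, negative

Answer: positive positive negative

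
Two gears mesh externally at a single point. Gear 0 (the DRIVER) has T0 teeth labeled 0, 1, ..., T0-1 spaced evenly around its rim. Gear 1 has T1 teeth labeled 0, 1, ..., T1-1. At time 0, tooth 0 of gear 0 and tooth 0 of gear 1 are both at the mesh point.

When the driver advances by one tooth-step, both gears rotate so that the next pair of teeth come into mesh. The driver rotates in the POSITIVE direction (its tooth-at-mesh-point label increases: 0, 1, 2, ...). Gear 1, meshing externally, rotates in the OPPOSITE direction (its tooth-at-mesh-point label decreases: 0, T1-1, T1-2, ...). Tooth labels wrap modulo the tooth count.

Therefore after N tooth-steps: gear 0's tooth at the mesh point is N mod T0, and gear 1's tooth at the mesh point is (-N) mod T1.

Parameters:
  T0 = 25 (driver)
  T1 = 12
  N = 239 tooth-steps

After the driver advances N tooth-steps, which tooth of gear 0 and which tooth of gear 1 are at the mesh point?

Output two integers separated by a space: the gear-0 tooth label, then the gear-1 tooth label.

Answer: 14 1

Derivation:
Gear 0 (driver, T0=25): tooth at mesh = N mod T0
  239 = 9 * 25 + 14, so 239 mod 25 = 14
  gear 0 tooth = 14
Gear 1 (driven, T1=12): tooth at mesh = (-N) mod T1
  239 = 19 * 12 + 11, so 239 mod 12 = 11
  (-239) mod 12 = (-11) mod 12 = 12 - 11 = 1
Mesh after 239 steps: gear-0 tooth 14 meets gear-1 tooth 1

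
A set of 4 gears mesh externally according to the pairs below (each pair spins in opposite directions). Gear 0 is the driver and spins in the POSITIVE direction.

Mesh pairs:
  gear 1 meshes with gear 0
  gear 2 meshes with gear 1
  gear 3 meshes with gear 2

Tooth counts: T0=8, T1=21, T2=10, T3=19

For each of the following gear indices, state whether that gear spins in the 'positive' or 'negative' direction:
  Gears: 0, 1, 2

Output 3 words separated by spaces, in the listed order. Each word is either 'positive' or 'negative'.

Gear 0 (driver): positive (depth 0)
  gear 1: meshes with gear 0 -> depth 1 -> negative (opposite of gear 0)
  gear 2: meshes with gear 1 -> depth 2 -> positive (opposite of gear 1)
  gear 3: meshes with gear 2 -> depth 3 -> negative (opposite of gear 2)
Queried indices 0, 1, 2 -> positive, negative, positive

Answer: positive negative positive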